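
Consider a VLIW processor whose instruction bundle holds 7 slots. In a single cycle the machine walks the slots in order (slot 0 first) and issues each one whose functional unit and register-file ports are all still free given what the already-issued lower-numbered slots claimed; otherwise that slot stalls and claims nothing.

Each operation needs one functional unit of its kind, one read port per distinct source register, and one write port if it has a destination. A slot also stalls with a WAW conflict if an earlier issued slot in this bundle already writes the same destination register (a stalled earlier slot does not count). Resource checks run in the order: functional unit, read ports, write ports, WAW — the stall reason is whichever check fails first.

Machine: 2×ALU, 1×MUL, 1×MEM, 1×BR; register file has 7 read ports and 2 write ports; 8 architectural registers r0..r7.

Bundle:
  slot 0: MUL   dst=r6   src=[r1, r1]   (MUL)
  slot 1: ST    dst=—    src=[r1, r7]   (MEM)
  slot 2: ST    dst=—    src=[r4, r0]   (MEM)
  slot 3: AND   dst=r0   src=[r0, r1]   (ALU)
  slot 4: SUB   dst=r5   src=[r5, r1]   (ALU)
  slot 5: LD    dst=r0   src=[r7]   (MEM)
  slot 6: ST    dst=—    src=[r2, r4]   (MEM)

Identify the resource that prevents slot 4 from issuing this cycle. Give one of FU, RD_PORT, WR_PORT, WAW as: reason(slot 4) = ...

(0) want 1×MUL +1rd +1wr — yes → AL2|MU0|ME1|BR1|rd6|wr1
(1) want 1×MEM +2rd +0wr — yes → AL2|MU0|ME0|BR1|rd4|wr1
(2) want 1×MEM +2rd +0wr — FU → AL2|MU0|ME0|BR1|rd4|wr1
(3) want 1×ALU +2rd +1wr — yes → AL1|MU0|ME0|BR1|rd2|wr0
(4) want 1×ALU +2rd +1wr — WR_PORT → AL1|MU0|ME0|BR1|rd2|wr0
(5) want 1×MEM +1rd +1wr — FU → AL1|MU0|ME0|BR1|rd2|wr0
(6) want 1×MEM +2rd +0wr — FU → AL1|MU0|ME0|BR1|rd2|wr0

reason(slot 4) = WR_PORT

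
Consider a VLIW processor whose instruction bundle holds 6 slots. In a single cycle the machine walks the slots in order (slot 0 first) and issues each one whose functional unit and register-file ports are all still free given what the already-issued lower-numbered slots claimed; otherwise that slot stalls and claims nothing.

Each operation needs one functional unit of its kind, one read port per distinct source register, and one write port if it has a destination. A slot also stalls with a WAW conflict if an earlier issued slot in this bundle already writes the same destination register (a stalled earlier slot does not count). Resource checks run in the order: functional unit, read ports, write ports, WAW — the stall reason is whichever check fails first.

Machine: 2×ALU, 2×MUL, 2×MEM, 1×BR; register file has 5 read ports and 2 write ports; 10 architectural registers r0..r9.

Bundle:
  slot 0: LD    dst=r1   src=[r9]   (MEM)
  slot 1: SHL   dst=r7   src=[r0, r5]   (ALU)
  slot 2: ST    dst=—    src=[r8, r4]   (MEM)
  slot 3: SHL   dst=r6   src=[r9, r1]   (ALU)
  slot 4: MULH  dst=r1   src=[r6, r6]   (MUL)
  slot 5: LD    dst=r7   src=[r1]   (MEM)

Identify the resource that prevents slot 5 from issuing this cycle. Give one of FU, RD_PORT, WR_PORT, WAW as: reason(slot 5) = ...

slot 0 (MEM): ISSUE — free A2,Mu2,Ld1,B1 rp4 wp1
slot 1 (ALU): ISSUE — free A1,Mu2,Ld1,B1 rp2 wp0
slot 2 (MEM): ISSUE — free A1,Mu2,Ld0,B1 rp0 wp0
slot 3 (ALU): stall RD_PORT — free A1,Mu2,Ld0,B1 rp0 wp0
slot 4 (MUL): stall RD_PORT — free A1,Mu2,Ld0,B1 rp0 wp0
slot 5 (MEM): stall FU — free A1,Mu2,Ld0,B1 rp0 wp0

reason(slot 5) = FU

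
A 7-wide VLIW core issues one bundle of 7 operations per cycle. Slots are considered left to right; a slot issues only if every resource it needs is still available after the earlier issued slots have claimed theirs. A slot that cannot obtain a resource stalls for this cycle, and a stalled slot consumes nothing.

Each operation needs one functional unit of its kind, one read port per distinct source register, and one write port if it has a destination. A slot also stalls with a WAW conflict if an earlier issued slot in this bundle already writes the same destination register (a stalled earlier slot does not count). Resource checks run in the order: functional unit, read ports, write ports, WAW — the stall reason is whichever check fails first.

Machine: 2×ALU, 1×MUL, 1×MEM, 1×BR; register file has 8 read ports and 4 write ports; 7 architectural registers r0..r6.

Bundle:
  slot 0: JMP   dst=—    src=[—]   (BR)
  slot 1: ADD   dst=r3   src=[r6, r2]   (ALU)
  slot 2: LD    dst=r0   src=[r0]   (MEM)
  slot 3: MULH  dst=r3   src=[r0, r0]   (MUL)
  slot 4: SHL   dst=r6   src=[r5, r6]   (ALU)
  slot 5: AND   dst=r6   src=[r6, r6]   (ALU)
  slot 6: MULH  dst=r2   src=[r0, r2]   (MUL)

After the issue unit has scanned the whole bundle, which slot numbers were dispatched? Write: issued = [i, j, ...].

issued = [0, 1, 2, 4, 6]

(0) want 1×BR +0rd +0wr — yes → AL2|MU1|ME1|BR0|rd8|wr4
(1) want 1×ALU +2rd +1wr — yes → AL1|MU1|ME1|BR0|rd6|wr3
(2) want 1×MEM +1rd +1wr — yes → AL1|MU1|ME0|BR0|rd5|wr2
(3) want 1×MUL +1rd +1wr — WAW → AL1|MU1|ME0|BR0|rd5|wr2
(4) want 1×ALU +2rd +1wr — yes → AL0|MU1|ME0|BR0|rd3|wr1
(5) want 1×ALU +1rd +1wr — FU → AL0|MU1|ME0|BR0|rd3|wr1
(6) want 1×MUL +2rd +1wr — yes → AL0|MU0|ME0|BR0|rd1|wr0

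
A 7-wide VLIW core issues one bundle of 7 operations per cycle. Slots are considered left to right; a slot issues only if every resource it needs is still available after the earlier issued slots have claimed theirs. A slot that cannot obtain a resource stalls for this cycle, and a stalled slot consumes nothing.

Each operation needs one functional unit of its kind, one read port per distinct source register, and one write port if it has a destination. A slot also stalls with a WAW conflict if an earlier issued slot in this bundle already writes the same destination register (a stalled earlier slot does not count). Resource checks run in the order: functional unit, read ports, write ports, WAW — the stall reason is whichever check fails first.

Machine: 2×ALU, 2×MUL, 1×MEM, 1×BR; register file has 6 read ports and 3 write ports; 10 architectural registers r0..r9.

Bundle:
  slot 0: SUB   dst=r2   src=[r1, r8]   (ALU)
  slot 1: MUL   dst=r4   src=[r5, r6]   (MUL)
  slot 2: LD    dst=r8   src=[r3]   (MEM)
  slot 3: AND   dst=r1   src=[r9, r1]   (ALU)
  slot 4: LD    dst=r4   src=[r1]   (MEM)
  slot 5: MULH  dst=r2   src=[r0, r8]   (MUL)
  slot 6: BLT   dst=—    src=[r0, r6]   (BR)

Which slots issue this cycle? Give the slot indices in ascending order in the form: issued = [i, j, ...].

issued = [0, 1, 2]

  0. ALU→r2 ⇒ go  {1A/2Mu/1Ld/1B | 4r 2w}
  1. MUL→r4 ⇒ go  {1A/1Mu/1Ld/1B | 2r 1w}
  2. MEM→r8 ⇒ go  {1A/1Mu/0Ld/1B | 1r 0w}
  3. ALU→r1 ⇒ no(RD_PORT)  {1A/1Mu/0Ld/1B | 1r 0w}
  4. MEM→r4 ⇒ no(FU)  {1A/1Mu/0Ld/1B | 1r 0w}
  5. MUL→r2 ⇒ no(RD_PORT)  {1A/1Mu/0Ld/1B | 1r 0w}
  6. BR ⇒ no(RD_PORT)  {1A/1Mu/0Ld/1B | 1r 0w}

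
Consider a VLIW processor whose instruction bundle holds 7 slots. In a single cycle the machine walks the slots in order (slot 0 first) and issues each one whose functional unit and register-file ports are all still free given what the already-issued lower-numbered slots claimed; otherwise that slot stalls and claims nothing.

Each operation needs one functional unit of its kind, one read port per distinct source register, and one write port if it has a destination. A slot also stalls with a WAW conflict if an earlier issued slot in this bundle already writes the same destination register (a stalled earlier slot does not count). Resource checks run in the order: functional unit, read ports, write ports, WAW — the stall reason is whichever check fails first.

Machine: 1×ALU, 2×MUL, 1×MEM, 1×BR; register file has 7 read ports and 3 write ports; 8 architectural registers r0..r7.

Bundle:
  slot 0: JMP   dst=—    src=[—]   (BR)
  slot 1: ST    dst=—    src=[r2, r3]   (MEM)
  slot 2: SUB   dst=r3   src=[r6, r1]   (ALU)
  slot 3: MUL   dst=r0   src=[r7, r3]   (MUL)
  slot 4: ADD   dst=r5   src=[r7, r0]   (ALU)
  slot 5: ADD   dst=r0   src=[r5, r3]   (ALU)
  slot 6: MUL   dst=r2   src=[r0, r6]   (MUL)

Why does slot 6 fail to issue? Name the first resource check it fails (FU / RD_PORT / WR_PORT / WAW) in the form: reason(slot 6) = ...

#0 BR src=- dispatched  <A:1 Mu:2 Ld:1 B:0 rd:7 wr:3>
#1 MEM src=r2,r3 dispatched  <A:1 Mu:2 Ld:0 B:0 rd:5 wr:3>
#2 ALU src=r6,r1 dispatched  <A:0 Mu:2 Ld:0 B:0 rd:3 wr:2>
#3 MUL src=r7,r3 dispatched  <A:0 Mu:1 Ld:0 B:0 rd:1 wr:1>
#4 ALU src=r7,r0 held:FU  <A:0 Mu:1 Ld:0 B:0 rd:1 wr:1>
#5 ALU src=r5,r3 held:FU  <A:0 Mu:1 Ld:0 B:0 rd:1 wr:1>
#6 MUL src=r0,r6 held:RD_PORT  <A:0 Mu:1 Ld:0 B:0 rd:1 wr:1>

reason(slot 6) = RD_PORT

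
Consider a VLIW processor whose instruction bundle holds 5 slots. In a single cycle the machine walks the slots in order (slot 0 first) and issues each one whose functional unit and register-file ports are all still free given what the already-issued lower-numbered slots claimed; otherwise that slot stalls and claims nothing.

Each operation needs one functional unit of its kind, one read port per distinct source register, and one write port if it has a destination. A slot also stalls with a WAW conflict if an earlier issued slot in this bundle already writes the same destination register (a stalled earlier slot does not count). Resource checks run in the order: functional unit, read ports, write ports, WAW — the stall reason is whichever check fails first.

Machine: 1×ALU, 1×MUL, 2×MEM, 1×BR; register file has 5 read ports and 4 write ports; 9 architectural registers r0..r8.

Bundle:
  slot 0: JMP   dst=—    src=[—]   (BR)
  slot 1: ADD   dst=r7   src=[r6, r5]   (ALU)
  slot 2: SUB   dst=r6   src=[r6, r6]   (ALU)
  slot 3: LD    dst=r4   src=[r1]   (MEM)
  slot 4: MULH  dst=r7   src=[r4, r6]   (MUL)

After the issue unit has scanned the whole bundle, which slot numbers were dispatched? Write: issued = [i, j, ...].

issued = [0, 1, 3]

  0. BR ⇒ go  {1A/1Mu/2Ld/0B | 5r 4w}
  1. ALU→r7 ⇒ go  {0A/1Mu/2Ld/0B | 3r 3w}
  2. ALU→r6 ⇒ no(FU)  {0A/1Mu/2Ld/0B | 3r 3w}
  3. MEM→r4 ⇒ go  {0A/1Mu/1Ld/0B | 2r 2w}
  4. MUL→r7 ⇒ no(WAW)  {0A/1Mu/1Ld/0B | 2r 2w}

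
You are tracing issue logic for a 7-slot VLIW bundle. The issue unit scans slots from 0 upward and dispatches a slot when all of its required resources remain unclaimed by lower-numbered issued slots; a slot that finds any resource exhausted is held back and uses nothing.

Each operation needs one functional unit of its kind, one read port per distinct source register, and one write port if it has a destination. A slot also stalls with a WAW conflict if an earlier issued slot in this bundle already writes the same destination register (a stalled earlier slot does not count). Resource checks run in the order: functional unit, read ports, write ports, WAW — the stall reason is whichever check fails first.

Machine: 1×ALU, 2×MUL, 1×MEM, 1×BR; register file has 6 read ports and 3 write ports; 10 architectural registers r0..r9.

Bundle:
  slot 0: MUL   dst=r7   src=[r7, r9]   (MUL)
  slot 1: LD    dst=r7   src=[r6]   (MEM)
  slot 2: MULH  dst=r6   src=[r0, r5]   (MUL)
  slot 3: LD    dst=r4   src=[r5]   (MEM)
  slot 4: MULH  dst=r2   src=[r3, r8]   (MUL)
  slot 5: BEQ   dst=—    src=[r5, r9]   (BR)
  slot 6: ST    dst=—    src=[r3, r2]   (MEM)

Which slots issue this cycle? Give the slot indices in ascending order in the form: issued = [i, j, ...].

issued = [0, 2, 3]

[0] MUL needs rd=2 wr=1: ok; after: ALU=1 MUL=1 MEM=1 BR=1, R=4, W=2
[1] MEM needs rd=1 wr=1: WAW; after: ALU=1 MUL=1 MEM=1 BR=1, R=4, W=2
[2] MUL needs rd=2 wr=1: ok; after: ALU=1 MUL=0 MEM=1 BR=1, R=2, W=1
[3] MEM needs rd=1 wr=1: ok; after: ALU=1 MUL=0 MEM=0 BR=1, R=1, W=0
[4] MUL needs rd=2 wr=1: FU; after: ALU=1 MUL=0 MEM=0 BR=1, R=1, W=0
[5] BR needs rd=2 wr=0: RD_PORT; after: ALU=1 MUL=0 MEM=0 BR=1, R=1, W=0
[6] MEM needs rd=2 wr=0: FU; after: ALU=1 MUL=0 MEM=0 BR=1, R=1, W=0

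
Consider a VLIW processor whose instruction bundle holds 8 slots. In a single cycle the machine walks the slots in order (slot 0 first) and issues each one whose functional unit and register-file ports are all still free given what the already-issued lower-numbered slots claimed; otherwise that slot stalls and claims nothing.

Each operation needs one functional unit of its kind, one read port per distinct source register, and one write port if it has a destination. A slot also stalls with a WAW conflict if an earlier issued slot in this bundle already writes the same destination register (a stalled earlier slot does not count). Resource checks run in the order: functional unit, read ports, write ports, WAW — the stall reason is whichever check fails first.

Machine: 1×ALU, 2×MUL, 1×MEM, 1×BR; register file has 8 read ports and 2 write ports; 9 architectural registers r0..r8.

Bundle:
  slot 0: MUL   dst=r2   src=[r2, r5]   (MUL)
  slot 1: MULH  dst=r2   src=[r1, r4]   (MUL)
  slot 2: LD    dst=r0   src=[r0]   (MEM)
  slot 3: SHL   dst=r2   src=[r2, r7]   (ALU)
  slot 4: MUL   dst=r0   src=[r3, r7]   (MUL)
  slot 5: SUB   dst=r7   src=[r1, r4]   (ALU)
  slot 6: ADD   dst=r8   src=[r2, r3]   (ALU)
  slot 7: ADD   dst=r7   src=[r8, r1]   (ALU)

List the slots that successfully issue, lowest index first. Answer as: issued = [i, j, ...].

(0) want 1×MUL +2rd +1wr — yes → AL1|MU1|ME1|BR1|rd6|wr1
(1) want 1×MUL +2rd +1wr — WAW → AL1|MU1|ME1|BR1|rd6|wr1
(2) want 1×MEM +1rd +1wr — yes → AL1|MU1|ME0|BR1|rd5|wr0
(3) want 1×ALU +2rd +1wr — WR_PORT → AL1|MU1|ME0|BR1|rd5|wr0
(4) want 1×MUL +2rd +1wr — WR_PORT → AL1|MU1|ME0|BR1|rd5|wr0
(5) want 1×ALU +2rd +1wr — WR_PORT → AL1|MU1|ME0|BR1|rd5|wr0
(6) want 1×ALU +2rd +1wr — WR_PORT → AL1|MU1|ME0|BR1|rd5|wr0
(7) want 1×ALU +2rd +1wr — WR_PORT → AL1|MU1|ME0|BR1|rd5|wr0

issued = [0, 2]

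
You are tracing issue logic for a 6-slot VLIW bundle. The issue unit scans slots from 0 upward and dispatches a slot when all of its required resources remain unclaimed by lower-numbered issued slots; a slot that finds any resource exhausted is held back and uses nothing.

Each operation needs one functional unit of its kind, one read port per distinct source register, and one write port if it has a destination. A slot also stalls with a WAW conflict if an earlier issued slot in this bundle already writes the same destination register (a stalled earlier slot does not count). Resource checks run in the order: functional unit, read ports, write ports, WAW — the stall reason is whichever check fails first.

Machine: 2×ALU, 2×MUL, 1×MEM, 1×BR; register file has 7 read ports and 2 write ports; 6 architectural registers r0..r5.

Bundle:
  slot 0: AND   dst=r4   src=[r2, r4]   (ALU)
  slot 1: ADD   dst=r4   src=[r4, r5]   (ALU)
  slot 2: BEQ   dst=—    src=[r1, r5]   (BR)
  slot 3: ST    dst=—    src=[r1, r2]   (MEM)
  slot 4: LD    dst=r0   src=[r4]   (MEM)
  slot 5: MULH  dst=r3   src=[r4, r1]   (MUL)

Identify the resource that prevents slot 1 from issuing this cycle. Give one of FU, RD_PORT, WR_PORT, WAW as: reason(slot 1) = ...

reason(slot 1) = WAW

  0. ALU→r4 ⇒ go  {1A/2Mu/1Ld/1B | 5r 1w}
  1. ALU→r4 ⇒ no(WAW)  {1A/2Mu/1Ld/1B | 5r 1w}
  2. BR ⇒ go  {1A/2Mu/1Ld/0B | 3r 1w}
  3. MEM ⇒ go  {1A/2Mu/0Ld/0B | 1r 1w}
  4. MEM→r0 ⇒ no(FU)  {1A/2Mu/0Ld/0B | 1r 1w}
  5. MUL→r3 ⇒ no(RD_PORT)  {1A/2Mu/0Ld/0B | 1r 1w}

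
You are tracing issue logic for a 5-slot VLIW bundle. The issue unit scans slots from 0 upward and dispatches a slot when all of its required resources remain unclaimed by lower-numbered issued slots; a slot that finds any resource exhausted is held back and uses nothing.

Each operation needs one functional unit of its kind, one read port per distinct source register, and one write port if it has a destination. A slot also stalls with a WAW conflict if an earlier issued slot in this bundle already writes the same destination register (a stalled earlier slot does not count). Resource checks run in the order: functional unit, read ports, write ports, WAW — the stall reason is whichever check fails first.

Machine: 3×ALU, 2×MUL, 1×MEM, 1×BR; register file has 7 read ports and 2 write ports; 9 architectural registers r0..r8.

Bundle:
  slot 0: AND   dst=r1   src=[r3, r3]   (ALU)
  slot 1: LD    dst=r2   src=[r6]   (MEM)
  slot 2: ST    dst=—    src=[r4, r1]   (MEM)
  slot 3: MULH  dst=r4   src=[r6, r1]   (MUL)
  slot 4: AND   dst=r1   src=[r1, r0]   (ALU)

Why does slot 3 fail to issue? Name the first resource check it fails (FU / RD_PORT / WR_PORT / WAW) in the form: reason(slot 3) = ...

slot 0 (ALU): ISSUE — free A2,Mu2,Ld1,B1 rp6 wp1
slot 1 (MEM): ISSUE — free A2,Mu2,Ld0,B1 rp5 wp0
slot 2 (MEM): stall FU — free A2,Mu2,Ld0,B1 rp5 wp0
slot 3 (MUL): stall WR_PORT — free A2,Mu2,Ld0,B1 rp5 wp0
slot 4 (ALU): stall WR_PORT — free A2,Mu2,Ld0,B1 rp5 wp0

reason(slot 3) = WR_PORT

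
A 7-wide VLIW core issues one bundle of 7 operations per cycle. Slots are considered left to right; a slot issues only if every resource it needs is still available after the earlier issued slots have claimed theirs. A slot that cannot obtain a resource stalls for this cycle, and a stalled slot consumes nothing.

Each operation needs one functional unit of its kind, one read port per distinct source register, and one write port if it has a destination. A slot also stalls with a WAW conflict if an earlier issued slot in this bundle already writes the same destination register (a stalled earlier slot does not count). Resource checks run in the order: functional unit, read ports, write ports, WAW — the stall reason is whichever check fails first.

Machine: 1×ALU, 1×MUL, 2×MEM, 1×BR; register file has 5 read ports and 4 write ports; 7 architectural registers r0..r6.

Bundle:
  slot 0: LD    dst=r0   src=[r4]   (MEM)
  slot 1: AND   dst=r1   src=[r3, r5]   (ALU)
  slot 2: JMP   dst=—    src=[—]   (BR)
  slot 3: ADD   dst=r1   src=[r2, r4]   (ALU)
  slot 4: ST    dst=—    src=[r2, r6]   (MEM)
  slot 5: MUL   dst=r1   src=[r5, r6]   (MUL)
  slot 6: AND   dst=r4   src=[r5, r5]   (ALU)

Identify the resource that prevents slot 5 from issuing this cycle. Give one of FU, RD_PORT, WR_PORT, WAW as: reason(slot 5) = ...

slot 0 (MEM): ISSUE — free A1,Mu1,Ld1,B1 rp4 wp3
slot 1 (ALU): ISSUE — free A0,Mu1,Ld1,B1 rp2 wp2
slot 2 (BR): ISSUE — free A0,Mu1,Ld1,B0 rp2 wp2
slot 3 (ALU): stall FU — free A0,Mu1,Ld1,B0 rp2 wp2
slot 4 (MEM): ISSUE — free A0,Mu1,Ld0,B0 rp0 wp2
slot 5 (MUL): stall RD_PORT — free A0,Mu1,Ld0,B0 rp0 wp2
slot 6 (ALU): stall FU — free A0,Mu1,Ld0,B0 rp0 wp2

reason(slot 5) = RD_PORT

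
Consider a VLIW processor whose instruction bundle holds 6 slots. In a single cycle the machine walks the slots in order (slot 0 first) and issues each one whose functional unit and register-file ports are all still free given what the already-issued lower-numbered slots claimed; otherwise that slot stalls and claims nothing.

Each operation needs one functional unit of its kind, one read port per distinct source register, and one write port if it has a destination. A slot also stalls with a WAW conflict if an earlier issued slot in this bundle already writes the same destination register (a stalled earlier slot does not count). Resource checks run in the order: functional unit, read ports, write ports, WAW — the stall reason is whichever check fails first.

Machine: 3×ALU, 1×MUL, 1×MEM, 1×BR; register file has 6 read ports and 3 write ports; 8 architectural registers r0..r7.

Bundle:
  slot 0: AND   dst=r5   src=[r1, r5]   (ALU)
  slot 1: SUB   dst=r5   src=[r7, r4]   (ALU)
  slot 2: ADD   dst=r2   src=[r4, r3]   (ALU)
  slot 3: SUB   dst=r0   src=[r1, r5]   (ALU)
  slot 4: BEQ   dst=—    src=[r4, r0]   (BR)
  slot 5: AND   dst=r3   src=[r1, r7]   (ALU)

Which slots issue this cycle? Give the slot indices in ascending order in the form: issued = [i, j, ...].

issued = [0, 2, 3]

(0) want 1×ALU +2rd +1wr — yes → AL2|MU1|ME1|BR1|rd4|wr2
(1) want 1×ALU +2rd +1wr — WAW → AL2|MU1|ME1|BR1|rd4|wr2
(2) want 1×ALU +2rd +1wr — yes → AL1|MU1|ME1|BR1|rd2|wr1
(3) want 1×ALU +2rd +1wr — yes → AL0|MU1|ME1|BR1|rd0|wr0
(4) want 1×BR +2rd +0wr — RD_PORT → AL0|MU1|ME1|BR1|rd0|wr0
(5) want 1×ALU +2rd +1wr — FU → AL0|MU1|ME1|BR1|rd0|wr0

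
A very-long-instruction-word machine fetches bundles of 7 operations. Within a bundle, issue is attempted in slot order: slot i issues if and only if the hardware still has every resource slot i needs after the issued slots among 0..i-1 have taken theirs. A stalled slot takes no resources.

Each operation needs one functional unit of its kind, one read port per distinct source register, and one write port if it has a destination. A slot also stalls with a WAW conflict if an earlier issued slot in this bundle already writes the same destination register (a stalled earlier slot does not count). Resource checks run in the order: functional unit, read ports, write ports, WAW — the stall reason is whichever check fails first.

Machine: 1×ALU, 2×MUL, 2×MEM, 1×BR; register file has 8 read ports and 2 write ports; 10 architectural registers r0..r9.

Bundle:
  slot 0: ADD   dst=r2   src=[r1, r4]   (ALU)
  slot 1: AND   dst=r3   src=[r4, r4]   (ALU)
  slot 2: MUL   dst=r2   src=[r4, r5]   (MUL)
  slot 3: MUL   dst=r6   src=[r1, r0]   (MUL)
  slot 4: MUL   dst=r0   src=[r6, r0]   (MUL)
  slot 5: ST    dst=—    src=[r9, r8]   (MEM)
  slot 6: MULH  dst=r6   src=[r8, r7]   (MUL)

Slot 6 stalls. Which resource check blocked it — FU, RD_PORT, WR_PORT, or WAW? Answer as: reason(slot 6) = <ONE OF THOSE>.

reason(slot 6) = WR_PORT

slot 0 (ALU): ISSUE — free A0,Mu2,Ld2,B1 rp6 wp1
slot 1 (ALU): stall FU — free A0,Mu2,Ld2,B1 rp6 wp1
slot 2 (MUL): stall WAW — free A0,Mu2,Ld2,B1 rp6 wp1
slot 3 (MUL): ISSUE — free A0,Mu1,Ld2,B1 rp4 wp0
slot 4 (MUL): stall WR_PORT — free A0,Mu1,Ld2,B1 rp4 wp0
slot 5 (MEM): ISSUE — free A0,Mu1,Ld1,B1 rp2 wp0
slot 6 (MUL): stall WR_PORT — free A0,Mu1,Ld1,B1 rp2 wp0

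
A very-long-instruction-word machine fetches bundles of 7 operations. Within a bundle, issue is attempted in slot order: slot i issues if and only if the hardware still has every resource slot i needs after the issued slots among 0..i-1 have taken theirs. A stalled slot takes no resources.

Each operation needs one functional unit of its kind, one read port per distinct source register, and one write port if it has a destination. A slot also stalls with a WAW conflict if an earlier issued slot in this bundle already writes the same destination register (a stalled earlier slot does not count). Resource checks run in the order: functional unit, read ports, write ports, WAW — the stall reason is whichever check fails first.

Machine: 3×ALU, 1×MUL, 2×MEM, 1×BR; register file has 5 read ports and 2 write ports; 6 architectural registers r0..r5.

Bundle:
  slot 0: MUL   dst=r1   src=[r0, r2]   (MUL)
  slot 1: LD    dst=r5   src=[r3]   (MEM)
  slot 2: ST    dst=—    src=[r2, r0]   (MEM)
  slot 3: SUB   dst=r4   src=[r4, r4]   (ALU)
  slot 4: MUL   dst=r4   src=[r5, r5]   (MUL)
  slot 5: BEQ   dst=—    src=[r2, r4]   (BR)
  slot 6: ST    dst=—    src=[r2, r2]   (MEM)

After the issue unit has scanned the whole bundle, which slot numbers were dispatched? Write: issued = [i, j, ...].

slot 0 (MUL): ISSUE — free A3,Mu0,Ld2,B1 rp3 wp1
slot 1 (MEM): ISSUE — free A3,Mu0,Ld1,B1 rp2 wp0
slot 2 (MEM): ISSUE — free A3,Mu0,Ld0,B1 rp0 wp0
slot 3 (ALU): stall RD_PORT — free A3,Mu0,Ld0,B1 rp0 wp0
slot 4 (MUL): stall FU — free A3,Mu0,Ld0,B1 rp0 wp0
slot 5 (BR): stall RD_PORT — free A3,Mu0,Ld0,B1 rp0 wp0
slot 6 (MEM): stall FU — free A3,Mu0,Ld0,B1 rp0 wp0

issued = [0, 1, 2]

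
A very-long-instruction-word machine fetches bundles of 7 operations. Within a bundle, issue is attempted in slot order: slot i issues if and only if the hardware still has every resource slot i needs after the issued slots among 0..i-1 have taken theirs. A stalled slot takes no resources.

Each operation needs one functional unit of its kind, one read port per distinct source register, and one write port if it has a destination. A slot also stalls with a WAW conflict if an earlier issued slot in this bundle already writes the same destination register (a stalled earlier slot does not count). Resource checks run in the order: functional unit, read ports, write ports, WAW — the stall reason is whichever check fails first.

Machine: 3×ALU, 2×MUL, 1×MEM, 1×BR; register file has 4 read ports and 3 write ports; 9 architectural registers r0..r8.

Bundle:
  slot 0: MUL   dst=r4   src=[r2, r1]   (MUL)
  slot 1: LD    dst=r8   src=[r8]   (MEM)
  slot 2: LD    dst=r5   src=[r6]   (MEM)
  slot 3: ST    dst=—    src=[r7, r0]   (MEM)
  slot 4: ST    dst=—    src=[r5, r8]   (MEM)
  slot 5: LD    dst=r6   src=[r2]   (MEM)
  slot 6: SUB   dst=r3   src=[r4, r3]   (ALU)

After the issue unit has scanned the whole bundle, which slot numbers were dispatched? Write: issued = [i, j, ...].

  0. MUL→r4 ⇒ go  {3A/1Mu/1Ld/1B | 2r 2w}
  1. MEM→r8 ⇒ go  {3A/1Mu/0Ld/1B | 1r 1w}
  2. MEM→r5 ⇒ no(FU)  {3A/1Mu/0Ld/1B | 1r 1w}
  3. MEM ⇒ no(FU)  {3A/1Mu/0Ld/1B | 1r 1w}
  4. MEM ⇒ no(FU)  {3A/1Mu/0Ld/1B | 1r 1w}
  5. MEM→r6 ⇒ no(FU)  {3A/1Mu/0Ld/1B | 1r 1w}
  6. ALU→r3 ⇒ no(RD_PORT)  {3A/1Mu/0Ld/1B | 1r 1w}

issued = [0, 1]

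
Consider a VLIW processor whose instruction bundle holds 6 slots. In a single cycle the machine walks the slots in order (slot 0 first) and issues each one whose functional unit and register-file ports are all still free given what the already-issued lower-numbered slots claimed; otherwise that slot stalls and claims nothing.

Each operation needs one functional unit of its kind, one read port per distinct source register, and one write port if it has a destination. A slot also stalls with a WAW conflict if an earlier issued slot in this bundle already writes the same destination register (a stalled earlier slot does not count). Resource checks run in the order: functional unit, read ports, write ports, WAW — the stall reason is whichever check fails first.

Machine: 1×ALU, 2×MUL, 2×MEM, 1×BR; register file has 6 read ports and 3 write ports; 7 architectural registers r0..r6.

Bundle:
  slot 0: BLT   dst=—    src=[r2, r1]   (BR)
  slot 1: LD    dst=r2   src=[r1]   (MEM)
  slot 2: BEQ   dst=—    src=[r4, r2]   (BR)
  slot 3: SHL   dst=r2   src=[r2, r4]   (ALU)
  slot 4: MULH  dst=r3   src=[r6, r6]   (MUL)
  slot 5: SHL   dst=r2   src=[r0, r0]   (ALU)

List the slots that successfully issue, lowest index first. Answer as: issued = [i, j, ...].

issued = [0, 1, 4]

#0 BR src=r2,r1 dispatched  <A:1 Mu:2 Ld:2 B:0 rd:4 wr:3>
#1 MEM src=r1 dispatched  <A:1 Mu:2 Ld:1 B:0 rd:3 wr:2>
#2 BR src=r4,r2 held:FU  <A:1 Mu:2 Ld:1 B:0 rd:3 wr:2>
#3 ALU src=r2,r4 held:WAW  <A:1 Mu:2 Ld:1 B:0 rd:3 wr:2>
#4 MUL src=r6,r6 dispatched  <A:1 Mu:1 Ld:1 B:0 rd:2 wr:1>
#5 ALU src=r0,r0 held:WAW  <A:1 Mu:1 Ld:1 B:0 rd:2 wr:1>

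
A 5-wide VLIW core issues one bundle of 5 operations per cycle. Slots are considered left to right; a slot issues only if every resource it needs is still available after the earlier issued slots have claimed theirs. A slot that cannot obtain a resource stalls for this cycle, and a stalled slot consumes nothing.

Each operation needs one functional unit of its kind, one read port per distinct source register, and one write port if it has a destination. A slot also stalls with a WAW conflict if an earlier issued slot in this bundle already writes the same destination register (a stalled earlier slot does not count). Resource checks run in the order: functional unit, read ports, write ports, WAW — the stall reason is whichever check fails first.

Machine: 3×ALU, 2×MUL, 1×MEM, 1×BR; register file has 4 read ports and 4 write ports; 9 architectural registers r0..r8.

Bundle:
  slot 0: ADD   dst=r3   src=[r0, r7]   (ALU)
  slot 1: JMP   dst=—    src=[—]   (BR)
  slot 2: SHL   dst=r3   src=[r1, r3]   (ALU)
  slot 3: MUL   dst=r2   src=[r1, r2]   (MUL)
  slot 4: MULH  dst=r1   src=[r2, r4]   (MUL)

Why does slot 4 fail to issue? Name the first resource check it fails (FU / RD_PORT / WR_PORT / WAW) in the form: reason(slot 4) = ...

reason(slot 4) = RD_PORT

slot 0 (ALU): ISSUE — free A2,Mu2,Ld1,B1 rp2 wp3
slot 1 (BR): ISSUE — free A2,Mu2,Ld1,B0 rp2 wp3
slot 2 (ALU): stall WAW — free A2,Mu2,Ld1,B0 rp2 wp3
slot 3 (MUL): ISSUE — free A2,Mu1,Ld1,B0 rp0 wp2
slot 4 (MUL): stall RD_PORT — free A2,Mu1,Ld1,B0 rp0 wp2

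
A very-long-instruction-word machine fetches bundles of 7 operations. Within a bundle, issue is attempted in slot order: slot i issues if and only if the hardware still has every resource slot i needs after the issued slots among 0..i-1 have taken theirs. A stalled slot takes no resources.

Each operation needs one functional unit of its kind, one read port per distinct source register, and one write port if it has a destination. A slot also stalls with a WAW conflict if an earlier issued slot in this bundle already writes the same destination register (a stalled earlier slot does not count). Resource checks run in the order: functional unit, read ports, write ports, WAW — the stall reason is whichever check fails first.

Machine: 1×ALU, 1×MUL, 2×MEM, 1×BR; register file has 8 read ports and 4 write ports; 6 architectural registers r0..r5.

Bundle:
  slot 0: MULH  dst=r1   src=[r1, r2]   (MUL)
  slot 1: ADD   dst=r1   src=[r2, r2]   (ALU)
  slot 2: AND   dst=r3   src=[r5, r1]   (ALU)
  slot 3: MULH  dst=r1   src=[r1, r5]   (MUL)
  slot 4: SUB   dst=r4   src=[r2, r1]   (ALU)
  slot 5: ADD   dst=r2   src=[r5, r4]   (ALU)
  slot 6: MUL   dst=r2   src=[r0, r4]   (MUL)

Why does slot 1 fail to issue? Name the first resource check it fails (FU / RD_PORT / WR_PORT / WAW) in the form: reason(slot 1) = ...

(0) want 1×MUL +2rd +1wr — yes → AL1|MU0|ME2|BR1|rd6|wr3
(1) want 1×ALU +1rd +1wr — WAW → AL1|MU0|ME2|BR1|rd6|wr3
(2) want 1×ALU +2rd +1wr — yes → AL0|MU0|ME2|BR1|rd4|wr2
(3) want 1×MUL +2rd +1wr — FU → AL0|MU0|ME2|BR1|rd4|wr2
(4) want 1×ALU +2rd +1wr — FU → AL0|MU0|ME2|BR1|rd4|wr2
(5) want 1×ALU +2rd +1wr — FU → AL0|MU0|ME2|BR1|rd4|wr2
(6) want 1×MUL +2rd +1wr — FU → AL0|MU0|ME2|BR1|rd4|wr2

reason(slot 1) = WAW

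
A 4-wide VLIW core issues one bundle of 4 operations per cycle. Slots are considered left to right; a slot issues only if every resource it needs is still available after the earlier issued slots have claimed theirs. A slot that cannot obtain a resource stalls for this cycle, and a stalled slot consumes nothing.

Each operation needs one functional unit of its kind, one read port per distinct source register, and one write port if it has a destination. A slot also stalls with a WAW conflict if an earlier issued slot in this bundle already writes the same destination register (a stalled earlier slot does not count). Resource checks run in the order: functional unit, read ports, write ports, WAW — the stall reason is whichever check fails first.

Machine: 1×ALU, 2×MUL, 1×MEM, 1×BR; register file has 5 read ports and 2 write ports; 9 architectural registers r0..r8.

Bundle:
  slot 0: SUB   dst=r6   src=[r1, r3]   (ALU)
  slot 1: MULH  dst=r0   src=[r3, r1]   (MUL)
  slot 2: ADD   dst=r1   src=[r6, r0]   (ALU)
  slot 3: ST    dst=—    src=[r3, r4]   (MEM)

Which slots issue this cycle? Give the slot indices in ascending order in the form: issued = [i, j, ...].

issued = [0, 1]

  0. ALU→r6 ⇒ go  {0A/2Mu/1Ld/1B | 3r 1w}
  1. MUL→r0 ⇒ go  {0A/1Mu/1Ld/1B | 1r 0w}
  2. ALU→r1 ⇒ no(FU)  {0A/1Mu/1Ld/1B | 1r 0w}
  3. MEM ⇒ no(RD_PORT)  {0A/1Mu/1Ld/1B | 1r 0w}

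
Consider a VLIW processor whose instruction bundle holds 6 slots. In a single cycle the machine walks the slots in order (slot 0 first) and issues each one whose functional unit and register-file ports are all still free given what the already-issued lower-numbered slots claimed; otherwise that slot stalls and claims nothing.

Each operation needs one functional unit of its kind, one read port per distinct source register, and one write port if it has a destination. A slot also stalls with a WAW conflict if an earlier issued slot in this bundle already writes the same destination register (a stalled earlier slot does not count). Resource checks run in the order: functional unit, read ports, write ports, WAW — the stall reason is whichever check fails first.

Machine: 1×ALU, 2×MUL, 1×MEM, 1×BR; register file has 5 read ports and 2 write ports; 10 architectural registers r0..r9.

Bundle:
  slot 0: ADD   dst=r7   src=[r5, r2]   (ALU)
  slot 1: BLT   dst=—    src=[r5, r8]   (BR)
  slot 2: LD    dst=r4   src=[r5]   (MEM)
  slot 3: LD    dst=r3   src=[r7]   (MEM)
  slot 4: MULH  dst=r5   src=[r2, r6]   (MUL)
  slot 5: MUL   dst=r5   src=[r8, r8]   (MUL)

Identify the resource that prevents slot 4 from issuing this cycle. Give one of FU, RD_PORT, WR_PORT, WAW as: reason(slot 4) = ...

slot 0 (ALU): ISSUE — free A0,Mu2,Ld1,B1 rp3 wp1
slot 1 (BR): ISSUE — free A0,Mu2,Ld1,B0 rp1 wp1
slot 2 (MEM): ISSUE — free A0,Mu2,Ld0,B0 rp0 wp0
slot 3 (MEM): stall FU — free A0,Mu2,Ld0,B0 rp0 wp0
slot 4 (MUL): stall RD_PORT — free A0,Mu2,Ld0,B0 rp0 wp0
slot 5 (MUL): stall RD_PORT — free A0,Mu2,Ld0,B0 rp0 wp0

reason(slot 4) = RD_PORT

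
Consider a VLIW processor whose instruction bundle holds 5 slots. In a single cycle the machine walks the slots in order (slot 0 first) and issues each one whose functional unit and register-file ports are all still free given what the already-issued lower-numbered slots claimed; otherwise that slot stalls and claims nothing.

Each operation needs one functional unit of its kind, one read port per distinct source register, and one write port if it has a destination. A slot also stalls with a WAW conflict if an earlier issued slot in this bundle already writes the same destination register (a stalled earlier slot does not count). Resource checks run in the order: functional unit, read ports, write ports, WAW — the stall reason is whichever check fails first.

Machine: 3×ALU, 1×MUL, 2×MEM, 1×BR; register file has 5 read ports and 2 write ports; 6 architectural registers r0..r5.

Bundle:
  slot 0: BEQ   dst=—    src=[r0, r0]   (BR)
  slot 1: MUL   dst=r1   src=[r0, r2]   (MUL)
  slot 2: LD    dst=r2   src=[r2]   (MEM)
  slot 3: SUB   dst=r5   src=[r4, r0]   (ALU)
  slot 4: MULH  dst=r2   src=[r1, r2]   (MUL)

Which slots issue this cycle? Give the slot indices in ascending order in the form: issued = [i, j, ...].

#0 BR src=r0,r0 dispatched  <A:3 Mu:1 Ld:2 B:0 rd:4 wr:2>
#1 MUL src=r0,r2 dispatched  <A:3 Mu:0 Ld:2 B:0 rd:2 wr:1>
#2 MEM src=r2 dispatched  <A:3 Mu:0 Ld:1 B:0 rd:1 wr:0>
#3 ALU src=r4,r0 held:RD_PORT  <A:3 Mu:0 Ld:1 B:0 rd:1 wr:0>
#4 MUL src=r1,r2 held:FU  <A:3 Mu:0 Ld:1 B:0 rd:1 wr:0>

issued = [0, 1, 2]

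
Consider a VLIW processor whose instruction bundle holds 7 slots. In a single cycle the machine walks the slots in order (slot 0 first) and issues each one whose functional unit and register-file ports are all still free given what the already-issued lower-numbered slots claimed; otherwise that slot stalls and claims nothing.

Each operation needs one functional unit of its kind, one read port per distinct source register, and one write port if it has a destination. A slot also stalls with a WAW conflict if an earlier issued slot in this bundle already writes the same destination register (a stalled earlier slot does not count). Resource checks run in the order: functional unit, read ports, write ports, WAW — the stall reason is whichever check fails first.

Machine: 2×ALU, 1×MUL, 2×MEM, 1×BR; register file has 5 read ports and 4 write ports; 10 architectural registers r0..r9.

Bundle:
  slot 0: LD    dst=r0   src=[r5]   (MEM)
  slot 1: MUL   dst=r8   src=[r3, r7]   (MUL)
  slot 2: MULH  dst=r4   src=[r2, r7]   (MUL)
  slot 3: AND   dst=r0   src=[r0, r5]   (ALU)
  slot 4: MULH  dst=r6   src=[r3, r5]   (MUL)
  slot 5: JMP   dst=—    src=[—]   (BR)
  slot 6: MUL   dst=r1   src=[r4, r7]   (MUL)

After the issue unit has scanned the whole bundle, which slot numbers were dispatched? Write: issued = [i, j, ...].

issued = [0, 1, 5]

#0 MEM src=r5 dispatched  <A:2 Mu:1 Ld:1 B:1 rd:4 wr:3>
#1 MUL src=r3,r7 dispatched  <A:2 Mu:0 Ld:1 B:1 rd:2 wr:2>
#2 MUL src=r2,r7 held:FU  <A:2 Mu:0 Ld:1 B:1 rd:2 wr:2>
#3 ALU src=r0,r5 held:WAW  <A:2 Mu:0 Ld:1 B:1 rd:2 wr:2>
#4 MUL src=r3,r5 held:FU  <A:2 Mu:0 Ld:1 B:1 rd:2 wr:2>
#5 BR src=- dispatched  <A:2 Mu:0 Ld:1 B:0 rd:2 wr:2>
#6 MUL src=r4,r7 held:FU  <A:2 Mu:0 Ld:1 B:0 rd:2 wr:2>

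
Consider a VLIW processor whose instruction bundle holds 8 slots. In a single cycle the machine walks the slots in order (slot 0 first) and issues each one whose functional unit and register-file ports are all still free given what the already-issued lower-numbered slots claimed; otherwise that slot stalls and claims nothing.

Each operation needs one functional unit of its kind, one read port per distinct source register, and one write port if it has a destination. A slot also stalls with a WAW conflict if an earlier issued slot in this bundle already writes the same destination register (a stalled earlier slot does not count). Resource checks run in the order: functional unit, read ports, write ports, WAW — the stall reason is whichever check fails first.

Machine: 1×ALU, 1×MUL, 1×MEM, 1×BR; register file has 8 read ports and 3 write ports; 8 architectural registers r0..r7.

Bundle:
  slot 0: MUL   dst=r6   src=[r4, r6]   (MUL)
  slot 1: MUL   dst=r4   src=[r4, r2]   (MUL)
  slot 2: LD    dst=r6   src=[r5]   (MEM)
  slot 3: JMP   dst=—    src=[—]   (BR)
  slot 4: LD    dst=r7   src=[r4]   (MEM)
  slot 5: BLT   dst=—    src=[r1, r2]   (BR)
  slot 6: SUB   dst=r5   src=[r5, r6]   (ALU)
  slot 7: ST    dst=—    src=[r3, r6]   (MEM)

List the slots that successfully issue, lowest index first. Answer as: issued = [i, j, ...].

slot 0 (MUL): ISSUE — free A1,Mu0,Ld1,B1 rp6 wp2
slot 1 (MUL): stall FU — free A1,Mu0,Ld1,B1 rp6 wp2
slot 2 (MEM): stall WAW — free A1,Mu0,Ld1,B1 rp6 wp2
slot 3 (BR): ISSUE — free A1,Mu0,Ld1,B0 rp6 wp2
slot 4 (MEM): ISSUE — free A1,Mu0,Ld0,B0 rp5 wp1
slot 5 (BR): stall FU — free A1,Mu0,Ld0,B0 rp5 wp1
slot 6 (ALU): ISSUE — free A0,Mu0,Ld0,B0 rp3 wp0
slot 7 (MEM): stall FU — free A0,Mu0,Ld0,B0 rp3 wp0

issued = [0, 3, 4, 6]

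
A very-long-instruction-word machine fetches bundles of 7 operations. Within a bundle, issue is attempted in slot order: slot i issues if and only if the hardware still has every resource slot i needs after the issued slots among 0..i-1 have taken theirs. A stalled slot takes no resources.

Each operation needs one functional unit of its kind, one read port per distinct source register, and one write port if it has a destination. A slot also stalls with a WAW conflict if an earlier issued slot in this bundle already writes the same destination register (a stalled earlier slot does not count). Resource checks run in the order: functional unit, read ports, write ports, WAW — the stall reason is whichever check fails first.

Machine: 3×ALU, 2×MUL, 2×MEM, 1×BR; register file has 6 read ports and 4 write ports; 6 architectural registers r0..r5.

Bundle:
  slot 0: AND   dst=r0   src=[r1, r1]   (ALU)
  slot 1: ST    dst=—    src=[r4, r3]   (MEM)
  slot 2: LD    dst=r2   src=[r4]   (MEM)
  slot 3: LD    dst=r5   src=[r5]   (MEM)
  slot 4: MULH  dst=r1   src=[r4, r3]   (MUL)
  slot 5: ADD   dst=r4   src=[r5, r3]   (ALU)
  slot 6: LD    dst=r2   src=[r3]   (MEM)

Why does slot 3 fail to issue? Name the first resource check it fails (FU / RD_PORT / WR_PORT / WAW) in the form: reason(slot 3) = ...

reason(slot 3) = FU

[0] ALU needs rd=1 wr=1: ok; after: ALU=2 MUL=2 MEM=2 BR=1, R=5, W=3
[1] MEM needs rd=2 wr=0: ok; after: ALU=2 MUL=2 MEM=1 BR=1, R=3, W=3
[2] MEM needs rd=1 wr=1: ok; after: ALU=2 MUL=2 MEM=0 BR=1, R=2, W=2
[3] MEM needs rd=1 wr=1: FU; after: ALU=2 MUL=2 MEM=0 BR=1, R=2, W=2
[4] MUL needs rd=2 wr=1: ok; after: ALU=2 MUL=1 MEM=0 BR=1, R=0, W=1
[5] ALU needs rd=2 wr=1: RD_PORT; after: ALU=2 MUL=1 MEM=0 BR=1, R=0, W=1
[6] MEM needs rd=1 wr=1: FU; after: ALU=2 MUL=1 MEM=0 BR=1, R=0, W=1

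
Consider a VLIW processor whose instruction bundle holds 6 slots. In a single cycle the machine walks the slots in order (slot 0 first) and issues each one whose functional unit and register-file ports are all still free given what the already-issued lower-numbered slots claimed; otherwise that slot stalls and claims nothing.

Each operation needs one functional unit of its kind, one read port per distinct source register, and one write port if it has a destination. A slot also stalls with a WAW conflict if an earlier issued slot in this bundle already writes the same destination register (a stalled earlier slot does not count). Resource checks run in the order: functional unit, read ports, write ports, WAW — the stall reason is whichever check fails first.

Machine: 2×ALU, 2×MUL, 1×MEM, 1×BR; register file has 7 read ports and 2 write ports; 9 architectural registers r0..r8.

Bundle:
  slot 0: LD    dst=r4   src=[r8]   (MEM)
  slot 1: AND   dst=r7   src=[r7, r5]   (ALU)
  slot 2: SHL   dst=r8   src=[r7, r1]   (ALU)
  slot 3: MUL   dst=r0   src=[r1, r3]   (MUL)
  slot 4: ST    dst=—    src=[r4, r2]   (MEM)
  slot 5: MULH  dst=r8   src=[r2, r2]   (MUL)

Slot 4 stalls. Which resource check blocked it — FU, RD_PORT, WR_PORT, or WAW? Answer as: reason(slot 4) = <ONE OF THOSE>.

reason(slot 4) = FU

slot 0 (MEM): ISSUE — free A2,Mu2,Ld0,B1 rp6 wp1
slot 1 (ALU): ISSUE — free A1,Mu2,Ld0,B1 rp4 wp0
slot 2 (ALU): stall WR_PORT — free A1,Mu2,Ld0,B1 rp4 wp0
slot 3 (MUL): stall WR_PORT — free A1,Mu2,Ld0,B1 rp4 wp0
slot 4 (MEM): stall FU — free A1,Mu2,Ld0,B1 rp4 wp0
slot 5 (MUL): stall WR_PORT — free A1,Mu2,Ld0,B1 rp4 wp0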